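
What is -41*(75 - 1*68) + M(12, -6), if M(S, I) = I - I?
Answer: -287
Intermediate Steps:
M(S, I) = 0
-41*(75 - 1*68) + M(12, -6) = -41*(75 - 1*68) + 0 = -41*(75 - 68) + 0 = -41*7 + 0 = -287 + 0 = -287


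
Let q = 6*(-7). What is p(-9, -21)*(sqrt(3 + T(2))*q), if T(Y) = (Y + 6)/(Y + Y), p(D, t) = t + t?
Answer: 1764*sqrt(5) ≈ 3944.4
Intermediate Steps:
p(D, t) = 2*t
q = -42
T(Y) = (6 + Y)/(2*Y) (T(Y) = (6 + Y)/((2*Y)) = (6 + Y)*(1/(2*Y)) = (6 + Y)/(2*Y))
p(-9, -21)*(sqrt(3 + T(2))*q) = (2*(-21))*(sqrt(3 + (1/2)*(6 + 2)/2)*(-42)) = -42*sqrt(3 + (1/2)*(1/2)*8)*(-42) = -42*sqrt(3 + 2)*(-42) = -42*sqrt(5)*(-42) = -(-1764)*sqrt(5) = 1764*sqrt(5)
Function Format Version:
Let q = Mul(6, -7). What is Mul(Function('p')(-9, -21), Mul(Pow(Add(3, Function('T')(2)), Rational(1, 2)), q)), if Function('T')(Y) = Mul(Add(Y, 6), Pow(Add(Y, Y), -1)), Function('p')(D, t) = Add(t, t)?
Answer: Mul(1764, Pow(5, Rational(1, 2))) ≈ 3944.4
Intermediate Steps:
Function('p')(D, t) = Mul(2, t)
q = -42
Function('T')(Y) = Mul(Rational(1, 2), Pow(Y, -1), Add(6, Y)) (Function('T')(Y) = Mul(Add(6, Y), Pow(Mul(2, Y), -1)) = Mul(Add(6, Y), Mul(Rational(1, 2), Pow(Y, -1))) = Mul(Rational(1, 2), Pow(Y, -1), Add(6, Y)))
Mul(Function('p')(-9, -21), Mul(Pow(Add(3, Function('T')(2)), Rational(1, 2)), q)) = Mul(Mul(2, -21), Mul(Pow(Add(3, Mul(Rational(1, 2), Pow(2, -1), Add(6, 2))), Rational(1, 2)), -42)) = Mul(-42, Mul(Pow(Add(3, Mul(Rational(1, 2), Rational(1, 2), 8)), Rational(1, 2)), -42)) = Mul(-42, Mul(Pow(Add(3, 2), Rational(1, 2)), -42)) = Mul(-42, Mul(Pow(5, Rational(1, 2)), -42)) = Mul(-42, Mul(-42, Pow(5, Rational(1, 2)))) = Mul(1764, Pow(5, Rational(1, 2)))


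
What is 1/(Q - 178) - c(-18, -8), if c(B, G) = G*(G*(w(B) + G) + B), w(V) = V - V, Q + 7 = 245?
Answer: 22081/60 ≈ 368.02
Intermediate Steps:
Q = 238 (Q = -7 + 245 = 238)
w(V) = 0
c(B, G) = G*(B + G²) (c(B, G) = G*(G*(0 + G) + B) = G*(G*G + B) = G*(G² + B) = G*(B + G²))
1/(Q - 178) - c(-18, -8) = 1/(238 - 178) - (-8)*(-18 + (-8)²) = 1/60 - (-8)*(-18 + 64) = 1/60 - (-8)*46 = 1/60 - 1*(-368) = 1/60 + 368 = 22081/60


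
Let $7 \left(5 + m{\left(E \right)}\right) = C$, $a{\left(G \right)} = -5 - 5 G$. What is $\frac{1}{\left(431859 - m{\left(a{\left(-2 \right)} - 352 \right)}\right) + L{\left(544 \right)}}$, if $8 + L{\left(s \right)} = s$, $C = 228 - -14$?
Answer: $\frac{7}{3026558} \approx 2.3129 \cdot 10^{-6}$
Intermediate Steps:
$C = 242$ ($C = 228 + 14 = 242$)
$m{\left(E \right)} = \frac{207}{7}$ ($m{\left(E \right)} = -5 + \frac{1}{7} \cdot 242 = -5 + \frac{242}{7} = \frac{207}{7}$)
$L{\left(s \right)} = -8 + s$
$\frac{1}{\left(431859 - m{\left(a{\left(-2 \right)} - 352 \right)}\right) + L{\left(544 \right)}} = \frac{1}{\left(431859 - \frac{207}{7}\right) + \left(-8 + 544\right)} = \frac{1}{\left(431859 - \frac{207}{7}\right) + 536} = \frac{1}{\frac{3022806}{7} + 536} = \frac{1}{\frac{3026558}{7}} = \frac{7}{3026558}$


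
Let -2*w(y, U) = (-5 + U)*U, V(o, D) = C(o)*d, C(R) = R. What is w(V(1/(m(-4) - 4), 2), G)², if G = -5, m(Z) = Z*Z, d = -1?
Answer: 625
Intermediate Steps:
m(Z) = Z²
V(o, D) = -o (V(o, D) = o*(-1) = -o)
w(y, U) = -U*(-5 + U)/2 (w(y, U) = -(-5 + U)*U/2 = -U*(-5 + U)/2)
w(V(1/(m(-4) - 4), 2), G)² = ((½)*(-5)*(5 - 1*(-5)))² = ((½)*(-5)*(5 + 5))² = ((½)*(-5)*10)² = (-25)² = 625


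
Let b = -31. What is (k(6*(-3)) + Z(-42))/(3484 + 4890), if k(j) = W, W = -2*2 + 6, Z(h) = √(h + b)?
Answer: 1/4187 + I*√73/8374 ≈ 0.00023883 + 0.0010203*I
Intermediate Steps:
Z(h) = √(-31 + h) (Z(h) = √(h - 31) = √(-31 + h))
W = 2 (W = -4 + 6 = 2)
k(j) = 2
(k(6*(-3)) + Z(-42))/(3484 + 4890) = (2 + √(-31 - 42))/(3484 + 4890) = (2 + √(-73))/8374 = (2 + I*√73)*(1/8374) = 1/4187 + I*√73/8374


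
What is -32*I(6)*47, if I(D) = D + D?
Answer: -18048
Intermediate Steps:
I(D) = 2*D
-32*I(6)*47 = -64*6*47 = -32*12*47 = -384*47 = -18048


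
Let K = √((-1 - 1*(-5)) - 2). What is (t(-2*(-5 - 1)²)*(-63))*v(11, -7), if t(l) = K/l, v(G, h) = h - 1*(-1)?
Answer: -21*√2/4 ≈ -7.4246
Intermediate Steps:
v(G, h) = 1 + h (v(G, h) = h + 1 = 1 + h)
K = √2 (K = √((-1 + 5) - 2) = √(4 - 2) = √2 ≈ 1.4142)
t(l) = √2/l
(t(-2*(-5 - 1)²)*(-63))*v(11, -7) = ((√2/((-2*(-5 - 1)²)))*(-63))*(1 - 7) = ((√2/((-2*(-6)²)))*(-63))*(-6) = ((√2/((-2*36)))*(-63))*(-6) = ((√2/(-72))*(-63))*(-6) = ((√2*(-1/72))*(-63))*(-6) = (-√2/72*(-63))*(-6) = (7*√2/8)*(-6) = -21*√2/4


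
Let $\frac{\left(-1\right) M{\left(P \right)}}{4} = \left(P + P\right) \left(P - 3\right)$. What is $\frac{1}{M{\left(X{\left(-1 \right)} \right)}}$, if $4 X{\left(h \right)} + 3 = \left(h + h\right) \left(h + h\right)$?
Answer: $\frac{2}{11} \approx 0.18182$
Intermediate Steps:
$X{\left(h \right)} = - \frac{3}{4} + h^{2}$ ($X{\left(h \right)} = - \frac{3}{4} + \frac{\left(h + h\right) \left(h + h\right)}{4} = - \frac{3}{4} + \frac{2 h 2 h}{4} = - \frac{3}{4} + \frac{4 h^{2}}{4} = - \frac{3}{4} + h^{2}$)
$M{\left(P \right)} = - 8 P \left(-3 + P\right)$ ($M{\left(P \right)} = - 4 \left(P + P\right) \left(P - 3\right) = - 4 \cdot 2 P \left(-3 + P\right) = - 8 P \left(-3 + P\right)$)
$\frac{1}{M{\left(X{\left(-1 \right)} \right)}} = \frac{1}{8 \left(- \frac{3}{4} + \left(-1\right)^{2}\right) \left(3 - \left(- \frac{3}{4} + \left(-1\right)^{2}\right)\right)} = \frac{1}{8 \left(- \frac{3}{4} + 1\right) \left(3 - \left(- \frac{3}{4} + 1\right)\right)} = \frac{1}{8 \cdot \frac{1}{4} \left(3 - \frac{1}{4}\right)} = \frac{1}{8 \cdot \frac{1}{4} \cdot \frac{11}{4}} = \frac{1}{\frac{11}{2}} = \frac{2}{11}$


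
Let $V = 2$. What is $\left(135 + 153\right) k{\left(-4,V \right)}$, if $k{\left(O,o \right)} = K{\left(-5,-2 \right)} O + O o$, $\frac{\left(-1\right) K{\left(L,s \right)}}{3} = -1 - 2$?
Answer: $-12672$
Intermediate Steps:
$K{\left(L,s \right)} = 9$ ($K{\left(L,s \right)} = - 3 \left(-1 - 2\right) = \left(-3\right) \left(-3\right) = 9$)
$k{\left(O,o \right)} = 9 O + O o$
$\left(135 + 153\right) k{\left(-4,V \right)} = \left(135 + 153\right) \left(- 4 \left(9 + 2\right)\right) = 288 \left(\left(-4\right) 11\right) = 288 \left(-44\right) = -12672$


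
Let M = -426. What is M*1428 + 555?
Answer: -607773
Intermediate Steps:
M*1428 + 555 = -426*1428 + 555 = -608328 + 555 = -607773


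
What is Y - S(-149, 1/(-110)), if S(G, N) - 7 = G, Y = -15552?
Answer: -15410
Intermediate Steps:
S(G, N) = 7 + G
Y - S(-149, 1/(-110)) = -15552 - (7 - 149) = -15552 - 1*(-142) = -15552 + 142 = -15410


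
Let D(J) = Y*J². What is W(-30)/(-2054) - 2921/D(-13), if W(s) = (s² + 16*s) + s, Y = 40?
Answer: -332159/534040 ≈ -0.62197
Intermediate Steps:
W(s) = s² + 17*s
D(J) = 40*J²
W(-30)/(-2054) - 2921/D(-13) = -30*(17 - 30)/(-2054) - 2921/(40*(-13)²) = -30*(-13)*(-1/2054) - 2921/(40*169) = 390*(-1/2054) - 2921/6760 = -15/79 - 2921*1/6760 = -15/79 - 2921/6760 = -332159/534040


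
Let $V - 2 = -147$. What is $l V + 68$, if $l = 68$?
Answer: $-9792$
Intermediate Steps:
$V = -145$ ($V = 2 - 147 = -145$)
$l V + 68 = 68 \left(-145\right) + 68 = -9860 + 68 = -9792$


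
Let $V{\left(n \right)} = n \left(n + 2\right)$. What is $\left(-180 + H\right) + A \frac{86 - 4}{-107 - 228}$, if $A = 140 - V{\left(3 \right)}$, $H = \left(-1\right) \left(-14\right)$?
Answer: $- \frac{13172}{67} \approx -196.6$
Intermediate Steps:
$H = 14$
$V{\left(n \right)} = n \left(2 + n\right)$
$A = 125$ ($A = 140 - 3 \left(2 + 3\right) = 140 - 3 \cdot 5 = 140 - 15 = 125$)
$\left(-180 + H\right) + A \frac{86 - 4}{-107 - 228} = \left(-180 + 14\right) + 125 \frac{86 - 4}{-107 - 228} = -166 + 125 \frac{82}{-335} = -166 + 125 \cdot 82 \left(- \frac{1}{335}\right) = -166 + 125 \left(- \frac{82}{335}\right) = -166 - \frac{2050}{67} = - \frac{13172}{67}$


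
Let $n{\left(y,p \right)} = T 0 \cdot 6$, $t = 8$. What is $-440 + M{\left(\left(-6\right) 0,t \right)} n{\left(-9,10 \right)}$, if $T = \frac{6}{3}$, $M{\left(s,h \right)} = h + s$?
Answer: $-440$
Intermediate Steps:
$T = 2$ ($T = 6 \cdot \frac{1}{3} = 2$)
$n{\left(y,p \right)} = 0$ ($n{\left(y,p \right)} = 2 \cdot 0 \cdot 6 = 2 \cdot 0 = 0$)
$-440 + M{\left(\left(-6\right) 0,t \right)} n{\left(-9,10 \right)} = -440 + \left(8 - 0\right) 0 = -440 + \left(8 + 0\right) 0 = -440 + 8 \cdot 0 = -440 + 0 = -440$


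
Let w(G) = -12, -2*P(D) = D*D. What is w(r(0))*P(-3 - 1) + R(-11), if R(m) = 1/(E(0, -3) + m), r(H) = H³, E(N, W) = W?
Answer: 1343/14 ≈ 95.929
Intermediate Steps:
P(D) = -D²/2 (P(D) = -D*D/2 = -D²/2)
R(m) = 1/(-3 + m)
w(r(0))*P(-3 - 1) + R(-11) = -(-6)*(-3 - 1)² + 1/(-3 - 11) = -(-6)*(-4)² + 1/(-14) = -(-6)*16 - 1/14 = -12*(-8) - 1/14 = 96 - 1/14 = 1343/14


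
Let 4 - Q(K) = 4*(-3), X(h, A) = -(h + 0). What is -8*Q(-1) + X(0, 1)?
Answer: -128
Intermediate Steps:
X(h, A) = -h
Q(K) = 16 (Q(K) = 4 - 4*(-3) = 4 - 1*(-12) = 4 + 12 = 16)
-8*Q(-1) + X(0, 1) = -8*16 - 1*0 = -128 + 0 = -128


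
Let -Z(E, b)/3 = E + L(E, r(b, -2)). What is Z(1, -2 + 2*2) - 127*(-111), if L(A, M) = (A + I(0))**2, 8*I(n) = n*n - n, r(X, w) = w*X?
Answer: 14091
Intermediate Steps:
r(X, w) = X*w
I(n) = -n/8 + n**2/8 (I(n) = (n*n - n)/8 = (n**2 - n)/8 = -n/8 + n**2/8)
L(A, M) = A**2 (L(A, M) = (A + (1/8)*0*(-1 + 0))**2 = (A + (1/8)*0*(-1))**2 = (A + 0)**2 = A**2)
Z(E, b) = -3*E - 3*E**2 (Z(E, b) = -3*(E + E**2) = -3*E - 3*E**2)
Z(1, -2 + 2*2) - 127*(-111) = 3*1*(-1 - 1*1) - 127*(-111) = 3*1*(-1 - 1) + 14097 = 3*1*(-2) + 14097 = -6 + 14097 = 14091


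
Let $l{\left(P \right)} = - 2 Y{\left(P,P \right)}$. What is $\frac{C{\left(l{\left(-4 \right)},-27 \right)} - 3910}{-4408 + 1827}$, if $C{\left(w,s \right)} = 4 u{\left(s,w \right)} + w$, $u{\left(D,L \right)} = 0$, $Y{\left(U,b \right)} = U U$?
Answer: $\frac{3942}{2581} \approx 1.5273$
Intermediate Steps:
$Y{\left(U,b \right)} = U^{2}$
$l{\left(P \right)} = - 2 P^{2}$
$C{\left(w,s \right)} = w$ ($C{\left(w,s \right)} = 4 \cdot 0 + w = 0 + w = w$)
$\frac{C{\left(l{\left(-4 \right)},-27 \right)} - 3910}{-4408 + 1827} = \frac{- 2 \left(-4\right)^{2} - 3910}{-4408 + 1827} = \frac{\left(-2\right) 16 - 3910}{-2581} = \left(-32 - 3910\right) \left(- \frac{1}{2581}\right) = \left(-3942\right) \left(- \frac{1}{2581}\right) = \frac{3942}{2581}$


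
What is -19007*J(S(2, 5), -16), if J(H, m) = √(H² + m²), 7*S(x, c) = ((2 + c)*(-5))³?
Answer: -19007*√37515881 ≈ -1.1642e+8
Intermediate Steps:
S(x, c) = (-10 - 5*c)³/7 (S(x, c) = ((2 + c)*(-5))³/7 = (-10 - 5*c)³/7)
-19007*J(S(2, 5), -16) = -19007*√((-125*(2 + 5)³/7)² + (-16)²) = -19007*√((-125/7*7³)² + 256) = -19007*√((-125/7*343)² + 256) = -19007*√((-6125)² + 256) = -19007*√(37515625 + 256) = -19007*√37515881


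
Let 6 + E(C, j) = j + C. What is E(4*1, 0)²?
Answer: 4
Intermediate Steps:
E(C, j) = -6 + C + j (E(C, j) = -6 + (j + C) = -6 + (C + j) = -6 + C + j)
E(4*1, 0)² = (-6 + 4*1 + 0)² = (-6 + 4 + 0)² = (-2)² = 4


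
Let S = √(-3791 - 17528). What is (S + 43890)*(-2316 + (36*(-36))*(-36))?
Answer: 1946082600 + 44340*I*√21319 ≈ 1.9461e+9 + 6.4741e+6*I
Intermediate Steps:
S = I*√21319 (S = √(-21319) = I*√21319 ≈ 146.01*I)
(S + 43890)*(-2316 + (36*(-36))*(-36)) = (I*√21319 + 43890)*(-2316 + (36*(-36))*(-36)) = (43890 + I*√21319)*(-2316 - 1296*(-36)) = (43890 + I*√21319)*(-2316 + 46656) = (43890 + I*√21319)*44340 = 1946082600 + 44340*I*√21319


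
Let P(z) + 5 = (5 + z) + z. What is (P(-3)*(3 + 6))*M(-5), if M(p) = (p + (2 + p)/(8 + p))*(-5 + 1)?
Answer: -1296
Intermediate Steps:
P(z) = 2*z (P(z) = -5 + ((5 + z) + z) = -5 + (5 + 2*z) = 2*z)
M(p) = -4*p - 4*(2 + p)/(8 + p) (M(p) = (p + (2 + p)/(8 + p))*(-4) = -4*p - 4*(2 + p)/(8 + p))
(P(-3)*(3 + 6))*M(-5) = ((2*(-3))*(3 + 6))*(4*(-2 - 1*(-5)² - 9*(-5))/(8 - 5)) = (-6*9)*(4*(-2 - 1*25 + 45)/3) = -216*(-2 - 25 + 45)/3 = -216*18/3 = -54*24 = -1296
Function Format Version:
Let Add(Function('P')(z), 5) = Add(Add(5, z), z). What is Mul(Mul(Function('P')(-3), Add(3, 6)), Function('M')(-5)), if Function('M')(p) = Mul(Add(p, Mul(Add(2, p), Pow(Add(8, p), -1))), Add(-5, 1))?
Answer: -1296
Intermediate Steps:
Function('P')(z) = Mul(2, z) (Function('P')(z) = Add(-5, Add(Add(5, z), z)) = Add(-5, Add(5, Mul(2, z))) = Mul(2, z))
Function('M')(p) = Add(Mul(-4, p), Mul(-4, Pow(Add(8, p), -1), Add(2, p))) (Function('M')(p) = Mul(Add(p, Mul(Pow(Add(8, p), -1), Add(2, p))), -4) = Add(Mul(-4, p), Mul(-4, Pow(Add(8, p), -1), Add(2, p))))
Mul(Mul(Function('P')(-3), Add(3, 6)), Function('M')(-5)) = Mul(Mul(Mul(2, -3), Add(3, 6)), Mul(4, Pow(Add(8, -5), -1), Add(-2, Mul(-1, Pow(-5, 2)), Mul(-9, -5)))) = Mul(Mul(-6, 9), Mul(4, Pow(3, -1), Add(-2, Mul(-1, 25), 45))) = Mul(-54, Mul(4, Rational(1, 3), Add(-2, -25, 45))) = Mul(-54, Mul(4, Rational(1, 3), 18)) = Mul(-54, 24) = -1296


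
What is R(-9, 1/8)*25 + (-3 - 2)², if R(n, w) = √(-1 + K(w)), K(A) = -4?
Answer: 25 + 25*I*√5 ≈ 25.0 + 55.902*I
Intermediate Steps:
R(n, w) = I*√5 (R(n, w) = √(-1 - 4) = √(-5) = I*√5)
R(-9, 1/8)*25 + (-3 - 2)² = (I*√5)*25 + (-3 - 2)² = 25*I*√5 + (-5)² = 25*I*√5 + 25 = 25 + 25*I*√5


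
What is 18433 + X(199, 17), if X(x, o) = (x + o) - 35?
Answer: 18614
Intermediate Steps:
X(x, o) = -35 + o + x (X(x, o) = (o + x) - 35 = -35 + o + x)
18433 + X(199, 17) = 18433 + (-35 + 17 + 199) = 18433 + 181 = 18614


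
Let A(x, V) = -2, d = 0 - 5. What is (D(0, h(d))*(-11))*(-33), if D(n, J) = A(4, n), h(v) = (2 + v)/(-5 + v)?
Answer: -726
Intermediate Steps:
d = -5
h(v) = (2 + v)/(-5 + v)
D(n, J) = -2
(D(0, h(d))*(-11))*(-33) = -2*(-11)*(-33) = 22*(-33) = -726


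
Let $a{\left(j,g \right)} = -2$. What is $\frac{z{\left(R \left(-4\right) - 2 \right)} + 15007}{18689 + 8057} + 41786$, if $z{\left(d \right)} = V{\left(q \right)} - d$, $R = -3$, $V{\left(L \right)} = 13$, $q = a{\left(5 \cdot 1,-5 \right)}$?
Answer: $\frac{558811683}{13373} \approx 41787.0$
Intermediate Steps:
$q = -2$
$z{\left(d \right)} = 13 - d$
$\frac{z{\left(R \left(-4\right) - 2 \right)} + 15007}{18689 + 8057} + 41786 = \frac{\left(13 - \left(\left(-3\right) \left(-4\right) - 2\right)\right) + 15007}{18689 + 8057} + 41786 = \frac{\left(13 - \left(12 - 2\right)\right) + 15007}{26746} + 41786 = \left(\left(13 - 10\right) + 15007\right) \frac{1}{26746} + 41786 = \left(3 + 15007\right) \frac{1}{26746} + 41786 = 15010 \cdot \frac{1}{26746} + 41786 = \frac{7505}{13373} + 41786 = \frac{558811683}{13373}$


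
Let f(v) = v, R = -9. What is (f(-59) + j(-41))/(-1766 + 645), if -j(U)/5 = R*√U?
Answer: 1/19 - 45*I*√41/1121 ≈ 0.052632 - 0.25704*I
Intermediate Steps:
j(U) = 45*√U (j(U) = -(-45)*√U = 45*√U)
(f(-59) + j(-41))/(-1766 + 645) = (-59 + 45*√(-41))/(-1766 + 645) = (-59 + 45*(I*√41))/(-1121) = (-59 + 45*I*√41)*(-1/1121) = 1/19 - 45*I*√41/1121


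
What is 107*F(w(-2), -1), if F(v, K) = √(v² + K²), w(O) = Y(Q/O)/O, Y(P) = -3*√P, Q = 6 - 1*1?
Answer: 107*I*√74/4 ≈ 230.11*I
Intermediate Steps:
Q = 5 (Q = 6 - 1 = 5)
w(O) = -3*√5*√(1/O)/O (w(O) = (-3*√5*√(1/O))/O = -3*√5*√(1/O)/O)
F(v, K) = √(K² + v²)
107*F(w(-2), -1) = 107*√((-1)² + (-3*√5*√(1/(-2))/(-2))²) = 107*√(1 + (-3*√5*(-½)*√(-½))²) = 107*√(1 + (-3*√5*(-½)*I*√2/2)²) = 107*√(1 + (3*I*√10/4)²) = 107*√(1 - 45/8) = 107*√(-37/8) = 107*(I*√74/4) = 107*I*√74/4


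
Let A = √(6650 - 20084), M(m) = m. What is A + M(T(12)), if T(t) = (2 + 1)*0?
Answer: I*√13434 ≈ 115.91*I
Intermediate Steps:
T(t) = 0 (T(t) = 3*0 = 0)
A = I*√13434 (A = √(-13434) = I*√13434 ≈ 115.91*I)
A + M(T(12)) = I*√13434 + 0 = I*√13434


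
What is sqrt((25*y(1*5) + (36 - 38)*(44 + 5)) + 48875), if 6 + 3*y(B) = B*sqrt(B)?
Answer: sqrt(438543 + 375*sqrt(5))/3 ≈ 220.95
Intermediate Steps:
y(B) = -2 + B**(3/2)/3 (y(B) = -2 + (B*sqrt(B))/3 = -2 + B**(3/2)/3)
sqrt((25*y(1*5) + (36 - 38)*(44 + 5)) + 48875) = sqrt((25*(-2 + (1*5)**(3/2)/3) + (36 - 38)*(44 + 5)) + 48875) = sqrt((25*(-2 + 5**(3/2)/3) - 2*49) + 48875) = sqrt((25*(-2 + (5*sqrt(5))/3) - 98) + 48875) = sqrt((25*(-2 + 5*sqrt(5)/3) - 98) + 48875) = sqrt(((-50 + 125*sqrt(5)/3) - 98) + 48875) = sqrt((-148 + 125*sqrt(5)/3) + 48875) = sqrt(48727 + 125*sqrt(5)/3)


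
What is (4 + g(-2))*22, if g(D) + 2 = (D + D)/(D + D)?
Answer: 66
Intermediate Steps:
g(D) = -1 (g(D) = -2 + (D + D)/(D + D) = -2 + (2*D)/((2*D)) = -2 + (2*D)*(1/(2*D)) = -2 + 1 = -1)
(4 + g(-2))*22 = (4 - 1)*22 = 3*22 = 66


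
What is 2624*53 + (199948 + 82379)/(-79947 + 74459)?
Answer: 762944809/5488 ≈ 1.3902e+5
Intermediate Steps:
2624*53 + (199948 + 82379)/(-79947 + 74459) = 139072 + 282327/(-5488) = 139072 + 282327*(-1/5488) = 139072 - 282327/5488 = 762944809/5488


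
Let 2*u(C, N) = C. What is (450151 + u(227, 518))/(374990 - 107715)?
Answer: 900529/534550 ≈ 1.6846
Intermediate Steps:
u(C, N) = C/2
(450151 + u(227, 518))/(374990 - 107715) = (450151 + (1/2)*227)/(374990 - 107715) = (450151 + 227/2)/267275 = (900529/2)*(1/267275) = 900529/534550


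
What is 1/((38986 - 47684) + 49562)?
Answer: 1/40864 ≈ 2.4471e-5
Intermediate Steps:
1/((38986 - 47684) + 49562) = 1/(-8698 + 49562) = 1/40864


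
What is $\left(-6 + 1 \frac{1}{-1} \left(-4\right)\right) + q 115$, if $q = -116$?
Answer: $-13342$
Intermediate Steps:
$\left(-6 + 1 \frac{1}{-1} \left(-4\right)\right) + q 115 = \left(-6 + 1 \frac{1}{-1} \left(-4\right)\right) - 13340 = \left(-6 + 1 \left(-1\right) \left(-4\right)\right) - 13340 = \left(-6 - -4\right) - 13340 = \left(-6 + 4\right) - 13340 = -2 - 13340 = -13342$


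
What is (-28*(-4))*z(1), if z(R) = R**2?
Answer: 112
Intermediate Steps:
(-28*(-4))*z(1) = -28*(-4)*1**2 = 112*1 = 112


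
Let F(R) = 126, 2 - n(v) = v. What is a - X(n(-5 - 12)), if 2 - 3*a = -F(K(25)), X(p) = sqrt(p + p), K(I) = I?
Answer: 128/3 - sqrt(38) ≈ 36.502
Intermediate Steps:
n(v) = 2 - v
X(p) = sqrt(2)*sqrt(p) (X(p) = sqrt(2*p) = sqrt(2)*sqrt(p))
a = 128/3 (a = 2/3 - (-1)*126/3 = 2/3 - 1/3*(-126) = 2/3 + 42 = 128/3 ≈ 42.667)
a - X(n(-5 - 12)) = 128/3 - sqrt(2)*sqrt(2 - (-5 - 12)) = 128/3 - sqrt(2)*sqrt(2 - 1*(-17)) = 128/3 - sqrt(2)*sqrt(2 + 17) = 128/3 - sqrt(2)*sqrt(19) = 128/3 - sqrt(38)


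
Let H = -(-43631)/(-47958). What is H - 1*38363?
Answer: -1839856385/47958 ≈ -38364.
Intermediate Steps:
H = -43631/47958 (H = -(-43631)*(-1)/47958 = -1*43631/47958 = -43631/47958 ≈ -0.90977)
H - 1*38363 = -43631/47958 - 1*38363 = -43631/47958 - 38363 = -1839856385/47958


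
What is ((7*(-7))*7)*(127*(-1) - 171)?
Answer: 102214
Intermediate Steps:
((7*(-7))*7)*(127*(-1) - 171) = (-49*7)*(-127 - 171) = -343*(-298) = 102214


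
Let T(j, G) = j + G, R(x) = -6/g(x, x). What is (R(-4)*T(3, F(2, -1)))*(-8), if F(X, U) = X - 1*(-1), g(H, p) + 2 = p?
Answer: -48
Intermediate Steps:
g(H, p) = -2 + p
F(X, U) = 1 + X (F(X, U) = X + 1 = 1 + X)
R(x) = -6/(-2 + x)
T(j, G) = G + j
(R(-4)*T(3, F(2, -1)))*(-8) = ((-6/(-2 - 4))*((1 + 2) + 3))*(-8) = ((-6/(-6))*(3 + 3))*(-8) = (-6*(-⅙)*6)*(-8) = (1*6)*(-8) = 6*(-8) = -48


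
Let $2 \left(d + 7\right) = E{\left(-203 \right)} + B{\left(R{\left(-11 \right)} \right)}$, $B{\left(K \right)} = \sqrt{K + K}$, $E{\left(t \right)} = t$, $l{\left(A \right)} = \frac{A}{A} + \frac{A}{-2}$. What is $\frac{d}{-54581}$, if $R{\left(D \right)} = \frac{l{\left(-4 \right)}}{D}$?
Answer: $\frac{217}{109162} - \frac{i \sqrt{66}}{1200782} \approx 0.0019879 - 6.7656 \cdot 10^{-6} i$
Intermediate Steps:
$l{\left(A \right)} = 1 - \frac{A}{2}$ ($l{\left(A \right)} = 1 + A \left(- \frac{1}{2}\right) = 1 - \frac{A}{2}$)
$R{\left(D \right)} = \frac{3}{D}$ ($R{\left(D \right)} = \frac{1 - -2}{D} = \frac{1 + 2}{D} = \frac{3}{D}$)
$B{\left(K \right)} = \sqrt{2} \sqrt{K}$ ($B{\left(K \right)} = \sqrt{2 K} = \sqrt{2} \sqrt{K}$)
$d = - \frac{217}{2} + \frac{i \sqrt{66}}{22}$ ($d = -7 + \frac{-203 + \sqrt{2} \sqrt{\frac{3}{-11}}}{2} = -7 + \frac{-203 + \sqrt{2} \sqrt{3 \left(- \frac{1}{11}\right)}}{2} = -7 + \frac{-203 + \sqrt{2} \sqrt{- \frac{3}{11}}}{2} = -7 + \frac{-203 + \sqrt{2} \frac{i \sqrt{33}}{11}}{2} = -7 + \frac{-203 + \frac{i \sqrt{66}}{11}}{2} = -7 - \left(\frac{203}{2} - \frac{i \sqrt{66}}{22}\right) = - \frac{217}{2} + \frac{i \sqrt{66}}{22} \approx -108.5 + 0.36927 i$)
$\frac{d}{-54581} = \frac{- \frac{217}{2} + \frac{i \sqrt{66}}{22}}{-54581} = \left(- \frac{217}{2} + \frac{i \sqrt{66}}{22}\right) \left(- \frac{1}{54581}\right) = \frac{217}{109162} - \frac{i \sqrt{66}}{1200782}$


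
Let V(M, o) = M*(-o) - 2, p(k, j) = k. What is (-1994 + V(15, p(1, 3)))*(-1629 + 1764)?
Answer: -271485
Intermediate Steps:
V(M, o) = -2 - M*o (V(M, o) = -M*o - 2 = -2 - M*o)
(-1994 + V(15, p(1, 3)))*(-1629 + 1764) = (-1994 + (-2 - 1*15*1))*(-1629 + 1764) = (-1994 + (-2 - 15))*135 = (-1994 - 17)*135 = -2011*135 = -271485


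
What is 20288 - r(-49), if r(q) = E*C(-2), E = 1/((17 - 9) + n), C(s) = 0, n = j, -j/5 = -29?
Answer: 20288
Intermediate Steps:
j = 145 (j = -5*(-29) = 145)
n = 145
E = 1/153 (E = 1/((17 - 9) + 145) = 1/(8 + 145) = 1/153 ≈ 0.0065359)
r(q) = 0 (r(q) = (1/153)*0 = 0)
20288 - r(-49) = 20288 - 1*0 = 20288 + 0 = 20288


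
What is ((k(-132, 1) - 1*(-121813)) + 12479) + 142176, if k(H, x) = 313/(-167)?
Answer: 46169843/167 ≈ 2.7647e+5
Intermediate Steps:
k(H, x) = -313/167 (k(H, x) = 313*(-1/167) = -313/167)
((k(-132, 1) - 1*(-121813)) + 12479) + 142176 = ((-313/167 - 1*(-121813)) + 12479) + 142176 = ((-313/167 + 121813) + 12479) + 142176 = (20342458/167 + 12479) + 142176 = 22426451/167 + 142176 = 46169843/167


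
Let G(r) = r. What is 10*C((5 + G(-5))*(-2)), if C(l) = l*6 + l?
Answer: 0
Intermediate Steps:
C(l) = 7*l (C(l) = 6*l + l = 7*l)
10*C((5 + G(-5))*(-2)) = 10*(7*((5 - 5)*(-2))) = 10*(7*(0*(-2))) = 10*(7*0) = 10*0 = 0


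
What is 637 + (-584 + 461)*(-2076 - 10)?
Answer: 257215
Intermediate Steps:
637 + (-584 + 461)*(-2076 - 10) = 637 - 123*(-2086) = 637 + 256578 = 257215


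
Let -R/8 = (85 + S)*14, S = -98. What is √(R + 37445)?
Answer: √38901 ≈ 197.23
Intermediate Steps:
R = 1456 (R = -8*(85 - 98)*14 = -(-104)*14 = -8*(-182) = 1456)
√(R + 37445) = √(1456 + 37445) = √38901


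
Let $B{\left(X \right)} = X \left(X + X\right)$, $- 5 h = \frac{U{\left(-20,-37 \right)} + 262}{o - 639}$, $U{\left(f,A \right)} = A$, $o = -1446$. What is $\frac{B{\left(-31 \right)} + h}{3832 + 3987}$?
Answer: $\frac{267161}{1086841} \approx 0.24581$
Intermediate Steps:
$h = \frac{3}{139}$ ($h = - \frac{\left(-37 + 262\right) \frac{1}{-1446 - 639}}{5} = - \frac{225 \frac{1}{-2085}}{5} = - \frac{225 \left(- \frac{1}{2085}\right)}{5} = \left(- \frac{1}{5}\right) \left(- \frac{15}{139}\right) = \frac{3}{139} \approx 0.021583$)
$B{\left(X \right)} = 2 X^{2}$ ($B{\left(X \right)} = X 2 X = 2 X^{2}$)
$\frac{B{\left(-31 \right)} + h}{3832 + 3987} = \frac{2 \left(-31\right)^{2} + \frac{3}{139}}{3832 + 3987} = \frac{2 \cdot 961 + \frac{3}{139}}{7819} = \left(1922 + \frac{3}{139}\right) \frac{1}{7819} = \frac{267161}{139} \cdot \frac{1}{7819} = \frac{267161}{1086841}$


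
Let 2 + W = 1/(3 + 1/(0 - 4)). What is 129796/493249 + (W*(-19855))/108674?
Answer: 15065555257/26801670913 ≈ 0.56211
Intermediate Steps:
W = -18/11 (W = -2 + 1/(3 + 1/(0 - 4)) = -2 + 1/(3 + 1/(-4)) = -2 + 1/(3 - 1/4) = -2 + 1/(11/4) = -2 + 4/11 = -18/11 ≈ -1.6364)
129796/493249 + (W*(-19855))/108674 = 129796/493249 - 18/11*(-19855)/108674 = 129796*(1/493249) + 32490*(1/108674) = 129796/493249 + 16245/54337 = 15065555257/26801670913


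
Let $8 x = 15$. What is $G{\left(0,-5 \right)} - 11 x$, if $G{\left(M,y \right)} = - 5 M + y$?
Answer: $- \frac{205}{8} \approx -25.625$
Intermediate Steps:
$x = \frac{15}{8}$ ($x = \frac{1}{8} \cdot 15 = \frac{15}{8} \approx 1.875$)
$G{\left(M,y \right)} = y - 5 M$
$G{\left(0,-5 \right)} - 11 x = \left(-5 - 0\right) - \frac{165}{8} = \left(-5 + 0\right) - \frac{165}{8} = -5 - \frac{165}{8} = - \frac{205}{8}$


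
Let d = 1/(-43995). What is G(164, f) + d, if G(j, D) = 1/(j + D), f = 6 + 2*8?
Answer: 14603/2727690 ≈ 0.0053536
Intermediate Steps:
f = 22 (f = 6 + 16 = 22)
d = -1/43995 ≈ -2.2730e-5
G(j, D) = 1/(D + j)
G(164, f) + d = 1/(22 + 164) - 1/43995 = 1/186 - 1/43995 = 14603/2727690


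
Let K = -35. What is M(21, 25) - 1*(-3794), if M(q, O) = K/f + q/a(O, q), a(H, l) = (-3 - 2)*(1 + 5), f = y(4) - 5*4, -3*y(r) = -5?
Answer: 417473/110 ≈ 3795.2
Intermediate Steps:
y(r) = 5/3 (y(r) = -1/3*(-5) = 5/3)
f = -55/3 (f = 5/3 - 5*4 = 5/3 - 20 = -55/3 ≈ -18.333)
a(H, l) = -30 (a(H, l) = -5*6 = -30)
M(q, O) = 21/11 - q/30 (M(q, O) = -35/(-55/3) + q/(-30) = -35*(-3/55) + q*(-1/30) = 21/11 - q/30)
M(21, 25) - 1*(-3794) = (21/11 - 1/30*21) - 1*(-3794) = (21/11 - 7/10) + 3794 = 133/110 + 3794 = 417473/110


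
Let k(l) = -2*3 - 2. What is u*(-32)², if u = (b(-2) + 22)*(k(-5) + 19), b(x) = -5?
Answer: 191488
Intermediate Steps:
k(l) = -8 (k(l) = -6 - 2 = -8)
u = 187 (u = (-5 + 22)*(-8 + 19) = 17*11 = 187)
u*(-32)² = 187*(-32)² = 187*1024 = 191488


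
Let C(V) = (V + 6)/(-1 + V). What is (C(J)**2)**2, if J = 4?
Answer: 10000/81 ≈ 123.46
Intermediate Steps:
C(V) = (6 + V)/(-1 + V)
(C(J)**2)**2 = (((6 + 4)/(-1 + 4))**2)**2 = ((10/3)**2)**2 = (100/9)**2 = 10000/81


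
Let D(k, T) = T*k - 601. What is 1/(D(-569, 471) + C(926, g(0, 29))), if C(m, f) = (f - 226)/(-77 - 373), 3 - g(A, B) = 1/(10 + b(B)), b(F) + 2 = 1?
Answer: -2025/543913996 ≈ -3.7230e-6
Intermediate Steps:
D(k, T) = -601 + T*k
b(F) = -1 (b(F) = -2 + 1 = -1)
g(A, B) = 26/9 (g(A, B) = 3 - 1/(10 - 1) = 3 - 1/9 = 3 - 1*⅑ = 3 - ⅑ = 26/9)
C(m, f) = 113/225 - f/450 (C(m, f) = (-226 + f)/(-450) = (-226 + f)*(-1/450) = 113/225 - f/450)
1/(D(-569, 471) + C(926, g(0, 29))) = 1/((-601 + 471*(-569)) + (113/225 - 1/450*26/9)) = 1/((-601 - 267999) + (113/225 - 13/2025)) = 1/(-268600 + 1004/2025) = 1/(-543913996/2025) = -2025/543913996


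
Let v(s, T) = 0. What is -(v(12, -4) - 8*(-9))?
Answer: -72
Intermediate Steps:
-(v(12, -4) - 8*(-9)) = -(0 - 8*(-9)) = -(0 + 72) = -1*72 = -72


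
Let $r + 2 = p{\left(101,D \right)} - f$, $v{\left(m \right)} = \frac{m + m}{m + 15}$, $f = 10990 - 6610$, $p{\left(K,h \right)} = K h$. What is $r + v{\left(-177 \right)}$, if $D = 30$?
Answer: $- \frac{36445}{27} \approx -1349.8$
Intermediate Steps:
$f = 4380$
$v{\left(m \right)} = \frac{2 m}{15 + m}$
$r = -1352$ ($r = -2 + \left(101 \cdot 30 - 4380\right) = -2 + \left(3030 - 4380\right) = -2 - 1350 = -1352$)
$r + v{\left(-177 \right)} = -1352 + 2 \left(-177\right) \frac{1}{15 - 177} = -1352 + 2 \left(-177\right) \frac{1}{-162} = -1352 + 2 \left(-177\right) \left(- \frac{1}{162}\right) = -1352 + \frac{59}{27} = - \frac{36445}{27}$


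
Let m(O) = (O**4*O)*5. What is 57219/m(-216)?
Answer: -19073/783641640960 ≈ -2.4339e-8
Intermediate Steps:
m(O) = 5*O**5 (m(O) = O**5*5 = 5*O**5)
57219/m(-216) = 57219/((5*(-216)**5)) = 57219/((5*(-470184984576))) = 57219/(-2350924922880) = 57219*(-1/2350924922880) = -19073/783641640960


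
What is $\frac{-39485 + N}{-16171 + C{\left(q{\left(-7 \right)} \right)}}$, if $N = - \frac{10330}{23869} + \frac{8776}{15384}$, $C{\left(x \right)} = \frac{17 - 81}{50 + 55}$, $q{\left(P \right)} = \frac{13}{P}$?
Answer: $\frac{63432551542220}{25979739942551} \approx 2.4416$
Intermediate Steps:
$C{\left(x \right)} = - \frac{64}{105}$
$N = \frac{6319703}{45900087}$ ($N = \left(-10330\right) \frac{1}{23869} + 8776 \cdot \frac{1}{15384} = - \frac{10330}{23869} + \frac{1097}{1923} = \frac{6319703}{45900087} \approx 0.13768$)
$\frac{-39485 + N}{-16171 + C{\left(q{\left(-7 \right)} \right)}} = \frac{-39485 + \frac{6319703}{45900087}}{-16171 - \frac{64}{105}} = - \frac{1812358615492}{45900087 \left(- \frac{1698019}{105}\right)} = \left(- \frac{1812358615492}{45900087}\right) \left(- \frac{105}{1698019}\right) = \frac{63432551542220}{25979739942551}$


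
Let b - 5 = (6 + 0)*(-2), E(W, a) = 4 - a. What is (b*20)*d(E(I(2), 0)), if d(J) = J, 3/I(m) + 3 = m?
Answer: -560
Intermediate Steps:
I(m) = 3/(-3 + m)
b = -7 (b = 5 + (6 + 0)*(-2) = 5 + 6*(-2) = 5 - 12 = -7)
(b*20)*d(E(I(2), 0)) = (-7*20)*(4 - 1*0) = -140*(4 + 0) = -140*4 = -560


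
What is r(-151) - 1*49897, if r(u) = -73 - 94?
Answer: -50064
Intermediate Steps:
r(u) = -167
r(-151) - 1*49897 = -167 - 1*49897 = -167 - 49897 = -50064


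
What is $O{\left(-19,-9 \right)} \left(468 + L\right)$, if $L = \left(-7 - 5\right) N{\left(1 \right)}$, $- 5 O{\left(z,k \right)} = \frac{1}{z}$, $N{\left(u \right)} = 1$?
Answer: $\frac{24}{5} \approx 4.8$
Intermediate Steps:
$O{\left(z,k \right)} = - \frac{1}{5 z}$
$L = -12$ ($L = \left(-7 - 5\right) 1 = \left(-12\right) 1 = -12$)
$O{\left(-19,-9 \right)} \left(468 + L\right) = - \frac{1}{5 \left(-19\right)} \left(468 - 12\right) = \left(- \frac{1}{5}\right) \left(- \frac{1}{19}\right) 456 = \frac{1}{95} \cdot 456 = \frac{24}{5}$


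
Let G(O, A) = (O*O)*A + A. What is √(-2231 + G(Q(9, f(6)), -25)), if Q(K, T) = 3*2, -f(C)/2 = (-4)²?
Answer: 2*I*√789 ≈ 56.178*I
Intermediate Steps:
f(C) = -32 (f(C) = -2*(-4)² = -2*16 = -32)
Q(K, T) = 6
G(O, A) = A + A*O² (G(O, A) = O²*A + A = A*O² + A = A + A*O²)
√(-2231 + G(Q(9, f(6)), -25)) = √(-2231 - 25*(1 + 6²)) = √(-2231 - 25*(1 + 36)) = √(-2231 - 25*37) = √(-2231 - 925) = √(-3156) = 2*I*√789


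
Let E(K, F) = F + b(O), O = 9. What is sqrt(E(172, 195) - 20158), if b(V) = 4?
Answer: I*sqrt(19959) ≈ 141.28*I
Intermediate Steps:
E(K, F) = 4 + F (E(K, F) = F + 4 = 4 + F)
sqrt(E(172, 195) - 20158) = sqrt((4 + 195) - 20158) = sqrt(199 - 20158) = sqrt(-19959) = I*sqrt(19959)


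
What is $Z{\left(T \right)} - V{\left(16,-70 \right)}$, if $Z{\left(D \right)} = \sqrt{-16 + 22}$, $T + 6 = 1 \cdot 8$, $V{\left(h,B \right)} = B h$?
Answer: $1120 + \sqrt{6} \approx 1122.4$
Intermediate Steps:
$T = 2$ ($T = -6 + 1 \cdot 8 = -6 + 8 = 2$)
$Z{\left(D \right)} = \sqrt{6}$
$Z{\left(T \right)} - V{\left(16,-70 \right)} = \sqrt{6} - \left(-70\right) 16 = \sqrt{6} - -1120 = \sqrt{6} + 1120 = 1120 + \sqrt{6}$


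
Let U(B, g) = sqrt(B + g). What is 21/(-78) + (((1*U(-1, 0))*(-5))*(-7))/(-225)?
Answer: -7/26 - 7*I/45 ≈ -0.26923 - 0.15556*I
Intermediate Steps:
21/(-78) + (((1*U(-1, 0))*(-5))*(-7))/(-225) = 21/(-78) + (((1*sqrt(-1 + 0))*(-5))*(-7))/(-225) = 21*(-1/78) + (((1*sqrt(-1))*(-5))*(-7))*(-1/225) = -7/26 + (((1*I)*(-5))*(-7))*(-1/225) = -7/26 + ((I*(-5))*(-7))*(-1/225) = -7/26 + (-5*I*(-7))*(-1/225) = -7/26 + (35*I)*(-1/225) = -7/26 - 7*I/45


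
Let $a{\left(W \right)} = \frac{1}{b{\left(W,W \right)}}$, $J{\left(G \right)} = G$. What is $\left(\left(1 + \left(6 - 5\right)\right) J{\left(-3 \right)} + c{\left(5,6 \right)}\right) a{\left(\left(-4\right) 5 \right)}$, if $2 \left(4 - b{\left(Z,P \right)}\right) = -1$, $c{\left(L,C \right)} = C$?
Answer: $0$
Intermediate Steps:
$b{\left(Z,P \right)} = \frac{9}{2}$ ($b{\left(Z,P \right)} = 4 - - \frac{1}{2} = 4 + \frac{1}{2} = \frac{9}{2}$)
$a{\left(W \right)} = \frac{2}{9}$ ($a{\left(W \right)} = \frac{1}{\frac{9}{2}} = \frac{2}{9}$)
$\left(\left(1 + \left(6 - 5\right)\right) J{\left(-3 \right)} + c{\left(5,6 \right)}\right) a{\left(\left(-4\right) 5 \right)} = \left(\left(1 + \left(6 - 5\right)\right) \left(-3\right) + 6\right) \frac{2}{9} = \left(\left(1 + 1\right) \left(-3\right) + 6\right) \frac{2}{9} = \left(2 \left(-3\right) + 6\right) \frac{2}{9} = \left(-6 + 6\right) \frac{2}{9} = 0 \cdot \frac{2}{9} = 0$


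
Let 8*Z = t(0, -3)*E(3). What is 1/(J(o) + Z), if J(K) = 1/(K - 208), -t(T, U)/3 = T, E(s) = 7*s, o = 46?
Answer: -162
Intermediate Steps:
t(T, U) = -3*T
J(K) = 1/(-208 + K)
Z = 0 (Z = ((-3*0)*(7*3))/8 = (0*21)/8 = (⅛)*0 = 0)
1/(J(o) + Z) = 1/(1/(-208 + 46) + 0) = 1/(1/(-162) + 0) = 1/(-1/162 + 0) = 1/(-1/162) = -162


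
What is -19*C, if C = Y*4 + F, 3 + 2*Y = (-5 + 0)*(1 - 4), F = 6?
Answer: -570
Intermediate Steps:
Y = 6 (Y = -3/2 + ((-5 + 0)*(1 - 4))/2 = -3/2 + (-5*(-3))/2 = -3/2 + (½)*15 = -3/2 + 15/2 = 6)
C = 30 (C = 6*4 + 6 = 24 + 6 = 30)
-19*C = -19*30 = -570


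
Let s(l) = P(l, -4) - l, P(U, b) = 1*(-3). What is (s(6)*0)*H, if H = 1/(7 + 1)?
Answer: 0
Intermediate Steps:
P(U, b) = -3
H = ⅛ (H = 1/8 = ⅛ ≈ 0.12500)
s(l) = -3 - l
(s(6)*0)*H = ((-3 - 1*6)*0)*(⅛) = ((-3 - 6)*0)*(⅛) = -9*0*(⅛) = 0*(⅛) = 0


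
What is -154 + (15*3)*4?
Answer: 26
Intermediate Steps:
-154 + (15*3)*4 = -154 + 45*4 = -154 + 180 = 26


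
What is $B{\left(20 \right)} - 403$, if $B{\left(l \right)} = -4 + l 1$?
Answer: $-387$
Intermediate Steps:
$B{\left(l \right)} = -4 + l$
$B{\left(20 \right)} - 403 = \left(-4 + 20\right) - 403 = 16 - 403 = -387$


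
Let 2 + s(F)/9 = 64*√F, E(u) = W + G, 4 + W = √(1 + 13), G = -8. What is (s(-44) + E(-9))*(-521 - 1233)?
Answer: 52620 - 1754*√14 - 2020608*I*√11 ≈ 46057.0 - 6.7016e+6*I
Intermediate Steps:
W = -4 + √14 (W = -4 + √(1 + 13) = -4 + √14 ≈ -0.25834)
E(u) = -12 + √14 (E(u) = (-4 + √14) - 8 = -12 + √14)
s(F) = -18 + 576*√F (s(F) = -18 + 9*(64*√F) = -18 + 576*√F)
(s(-44) + E(-9))*(-521 - 1233) = ((-18 + 576*√(-44)) + (-12 + √14))*(-521 - 1233) = ((-18 + 576*(2*I*√11)) + (-12 + √14))*(-1754) = ((-18 + 1152*I*√11) + (-12 + √14))*(-1754) = (-30 + √14 + 1152*I*√11)*(-1754) = 52620 - 1754*√14 - 2020608*I*√11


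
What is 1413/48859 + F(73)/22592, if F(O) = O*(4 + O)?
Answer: 306558935/1103822528 ≈ 0.27772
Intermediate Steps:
1413/48859 + F(73)/22592 = 1413/48859 + (73*(4 + 73))/22592 = 1413*(1/48859) + (73*77)*(1/22592) = 1413/48859 + 5621*(1/22592) = 1413/48859 + 5621/22592 = 306558935/1103822528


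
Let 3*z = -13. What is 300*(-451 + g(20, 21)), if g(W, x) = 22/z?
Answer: -1778700/13 ≈ -1.3682e+5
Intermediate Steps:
z = -13/3 (z = (⅓)*(-13) = -13/3 ≈ -4.3333)
g(W, x) = -66/13 (g(W, x) = 22/(-13/3) = 22*(-3/13) = -66/13)
300*(-451 + g(20, 21)) = 300*(-451 - 66/13) = 300*(-5929/13) = -1778700/13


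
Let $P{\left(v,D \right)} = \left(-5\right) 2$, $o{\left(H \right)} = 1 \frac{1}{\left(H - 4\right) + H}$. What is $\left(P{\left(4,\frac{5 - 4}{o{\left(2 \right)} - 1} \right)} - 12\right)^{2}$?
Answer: $484$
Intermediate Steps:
$o{\left(H \right)} = \frac{1}{-4 + 2 H}$ ($o{\left(H \right)} = 1 \frac{1}{\left(-4 + H\right) + H} = 1 \frac{1}{-4 + 2 H} = \frac{1}{-4 + 2 H}$)
$P{\left(v,D \right)} = -10$
$\left(P{\left(4,\frac{5 - 4}{o{\left(2 \right)} - 1} \right)} - 12\right)^{2} = \left(-10 - 12\right)^{2} = \left(-22\right)^{2} = 484$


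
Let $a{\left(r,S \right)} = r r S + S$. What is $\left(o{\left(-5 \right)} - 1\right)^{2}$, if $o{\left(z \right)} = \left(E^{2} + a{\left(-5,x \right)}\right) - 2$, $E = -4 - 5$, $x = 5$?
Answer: $43264$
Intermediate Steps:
$E = -9$
$a{\left(r,S \right)} = S + S r^{2}$ ($a{\left(r,S \right)} = r^{2} S + S = S r^{2} + S = S + S r^{2}$)
$o{\left(z \right)} = 209$ ($o{\left(z \right)} = \left(\left(-9\right)^{2} + 5 \left(1 + \left(-5\right)^{2}\right)\right) - 2 = \left(81 + 5 \left(1 + 25\right)\right) - 2 = \left(81 + 5 \cdot 26\right) - 2 = \left(81 + 130\right) - 2 = 211 - 2 = 209$)
$\left(o{\left(-5 \right)} - 1\right)^{2} = \left(209 - 1\right)^{2} = 208^{2} = 43264$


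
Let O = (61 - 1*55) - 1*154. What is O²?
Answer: 21904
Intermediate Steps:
O = -148 (O = (61 - 55) - 154 = 6 - 154 = -148)
O² = (-148)² = 21904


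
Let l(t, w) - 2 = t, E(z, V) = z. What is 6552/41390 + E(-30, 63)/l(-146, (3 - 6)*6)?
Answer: 182099/496680 ≈ 0.36663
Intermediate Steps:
l(t, w) = 2 + t
6552/41390 + E(-30, 63)/l(-146, (3 - 6)*6) = 6552/41390 - 30/(2 - 146) = 6552*(1/41390) - 30/(-144) = 3276/20695 - 30*(-1/144) = 3276/20695 + 5/24 = 182099/496680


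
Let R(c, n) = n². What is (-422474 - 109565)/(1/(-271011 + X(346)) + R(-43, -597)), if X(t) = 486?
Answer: -143929850475/96417544724 ≈ -1.4928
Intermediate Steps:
(-422474 - 109565)/(1/(-271011 + X(346)) + R(-43, -597)) = (-422474 - 109565)/(1/(-271011 + 486) + (-597)²) = -532039/(1/(-270525) + 356409) = -532039/(-1/270525 + 356409) = -532039/96417544724/270525 = -532039*270525/96417544724 = -143929850475/96417544724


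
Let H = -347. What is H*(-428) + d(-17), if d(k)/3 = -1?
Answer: 148513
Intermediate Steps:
d(k) = -3 (d(k) = 3*(-1) = -3)
H*(-428) + d(-17) = -347*(-428) - 3 = 148516 - 3 = 148513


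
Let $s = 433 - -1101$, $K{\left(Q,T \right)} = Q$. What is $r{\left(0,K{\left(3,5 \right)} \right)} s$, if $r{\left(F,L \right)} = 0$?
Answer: $0$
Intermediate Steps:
$s = 1534$ ($s = 433 + 1101 = 1534$)
$r{\left(0,K{\left(3,5 \right)} \right)} s = 0 \cdot 1534 = 0$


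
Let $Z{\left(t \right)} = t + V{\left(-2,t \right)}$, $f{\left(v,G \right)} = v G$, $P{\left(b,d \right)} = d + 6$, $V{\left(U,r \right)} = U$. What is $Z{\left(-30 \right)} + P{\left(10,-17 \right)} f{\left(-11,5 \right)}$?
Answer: $573$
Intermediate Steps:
$P{\left(b,d \right)} = 6 + d$
$f{\left(v,G \right)} = G v$
$Z{\left(t \right)} = -2 + t$ ($Z{\left(t \right)} = t - 2 = -2 + t$)
$Z{\left(-30 \right)} + P{\left(10,-17 \right)} f{\left(-11,5 \right)} = \left(-2 - 30\right) + \left(6 - 17\right) 5 \left(-11\right) = -32 - -605 = -32 + 605 = 573$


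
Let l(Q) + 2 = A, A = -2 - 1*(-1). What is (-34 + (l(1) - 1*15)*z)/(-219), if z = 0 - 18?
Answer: -290/219 ≈ -1.3242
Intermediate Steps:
z = -18
A = -1 (A = -2 + 1 = -1)
l(Q) = -3 (l(Q) = -2 - 1 = -3)
(-34 + (l(1) - 1*15)*z)/(-219) = (-34 + (-3 - 1*15)*(-18))/(-219) = (-34 + (-3 - 15)*(-18))*(-1/219) = (-34 - 18*(-18))*(-1/219) = (-34 + 324)*(-1/219) = 290*(-1/219) = -290/219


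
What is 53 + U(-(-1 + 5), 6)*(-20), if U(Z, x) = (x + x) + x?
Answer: -307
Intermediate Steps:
U(Z, x) = 3*x (U(Z, x) = 2*x + x = 3*x)
53 + U(-(-1 + 5), 6)*(-20) = 53 + (3*6)*(-20) = 53 + 18*(-20) = 53 - 360 = -307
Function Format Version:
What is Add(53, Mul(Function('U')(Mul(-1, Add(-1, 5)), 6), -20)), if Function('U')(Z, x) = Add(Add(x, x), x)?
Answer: -307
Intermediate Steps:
Function('U')(Z, x) = Mul(3, x) (Function('U')(Z, x) = Add(Mul(2, x), x) = Mul(3, x))
Add(53, Mul(Function('U')(Mul(-1, Add(-1, 5)), 6), -20)) = Add(53, Mul(Mul(3, 6), -20)) = Add(53, Mul(18, -20)) = Add(53, -360) = -307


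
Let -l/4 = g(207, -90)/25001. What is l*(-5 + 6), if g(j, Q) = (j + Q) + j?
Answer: -1296/25001 ≈ -0.051838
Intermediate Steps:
g(j, Q) = Q + 2*j (g(j, Q) = (Q + j) + j = Q + 2*j)
l = -1296/25001 (l = -4*(-90 + 2*207)/25001 = -4*(-90 + 414)/25001 = -1296/25001 ≈ -0.051838)
l*(-5 + 6) = -1296*(-5 + 6)/25001 = -1296/25001*1 = -1296/25001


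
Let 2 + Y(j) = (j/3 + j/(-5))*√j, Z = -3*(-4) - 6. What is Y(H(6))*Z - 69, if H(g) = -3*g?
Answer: -81 - 216*I*√2/5 ≈ -81.0 - 61.094*I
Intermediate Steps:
Z = 6 (Z = 12 - 6 = 6)
Y(j) = -2 + 2*j^(3/2)/15 (Y(j) = -2 + (j/3 + j/(-5))*√j = -2 + (j*(⅓) + j*(-⅕))*√j = -2 + (j/3 - j/5)*√j = -2 + (2*j/15)*√j = -2 + 2*j^(3/2)/15)
Y(H(6))*Z - 69 = (-2 + 2*(-3*6)^(3/2)/15)*6 - 69 = (-2 + 2*(-18)^(3/2)/15)*6 - 69 = (-2 + 2*(-54*I*√2)/15)*6 - 69 = (-2 - 36*I*√2/5)*6 - 69 = (-12 - 216*I*√2/5) - 69 = -81 - 216*I*√2/5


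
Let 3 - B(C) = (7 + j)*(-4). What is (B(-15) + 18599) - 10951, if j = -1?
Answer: 7675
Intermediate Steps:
B(C) = 27 (B(C) = 3 - (7 - 1)*(-4) = 3 - 6*(-4) = 3 - 1*(-24) = 3 + 24 = 27)
(B(-15) + 18599) - 10951 = (27 + 18599) - 10951 = 18626 - 10951 = 7675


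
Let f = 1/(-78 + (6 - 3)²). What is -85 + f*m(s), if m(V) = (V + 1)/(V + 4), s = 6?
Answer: -58657/690 ≈ -85.010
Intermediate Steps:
f = -1/69 (f = 1/(-78 + 3²) = 1/(-78 + 9) = 1/(-69) = -1/69 ≈ -0.014493)
m(V) = (1 + V)/(4 + V)
-85 + f*m(s) = -85 - (1 + 6)/(69*(4 + 6)) = -85 - 7/(69*10) = -85 - 7/690 = -58657/690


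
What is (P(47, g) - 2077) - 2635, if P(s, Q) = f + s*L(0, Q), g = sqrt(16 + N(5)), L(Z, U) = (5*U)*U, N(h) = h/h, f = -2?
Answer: -719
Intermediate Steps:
N(h) = 1
L(Z, U) = 5*U**2
g = sqrt(17) (g = sqrt(16 + 1) = sqrt(17) ≈ 4.1231)
P(s, Q) = -2 + 5*s*Q**2 (P(s, Q) = -2 + s*(5*Q**2) = -2 + 5*s*Q**2)
(P(47, g) - 2077) - 2635 = ((-2 + 5*47*(sqrt(17))**2) - 2077) - 2635 = ((-2 + 5*47*17) - 2077) - 2635 = ((-2 + 3995) - 2077) - 2635 = (3993 - 2077) - 2635 = 1916 - 2635 = -719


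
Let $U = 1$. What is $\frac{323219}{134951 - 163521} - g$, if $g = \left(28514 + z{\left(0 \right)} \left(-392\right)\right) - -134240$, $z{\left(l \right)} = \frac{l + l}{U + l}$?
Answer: $- \frac{4650204999}{28570} \approx -1.6277 \cdot 10^{5}$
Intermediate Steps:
$z{\left(l \right)} = \frac{2 l}{1 + l}$ ($z{\left(l \right)} = \frac{l + l}{1 + l} = \frac{2 l}{1 + l}$)
$g = 162754$ ($g = \left(28514 + 2 \cdot 0 \frac{1}{1 + 0} \left(-392\right)\right) - -134240 = \left(28514 + 2 \cdot 0 \cdot 1^{-1} \left(-392\right)\right) + 134240 = \left(28514 + 2 \cdot 0 \cdot 1 \left(-392\right)\right) + 134240 = \left(28514 + 0 \left(-392\right)\right) + 134240 = \left(28514 + 0\right) + 134240 = 28514 + 134240 = 162754$)
$\frac{323219}{134951 - 163521} - g = \frac{323219}{134951 - 163521} - 162754 = \frac{323219}{-28570} - 162754 = 323219 \left(- \frac{1}{28570}\right) - 162754 = - \frac{323219}{28570} - 162754 = - \frac{4650204999}{28570}$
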